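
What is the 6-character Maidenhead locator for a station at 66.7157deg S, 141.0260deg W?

BC93lg

Offset from 180°W / 90°S: lon 38.9740°, lat 23.2843°.
Field (20°×10°, letters A–R): lon ⌊38.9740/20⌋ = 1 → B; lat ⌊23.2843/10⌋ = 2 → C.
Square (2°×1°, digits 0–9): lon ⌊18.9740/2⌋ = 9; lat ⌊3.2843/1⌋ = 3.
Subsquare (5′×2.5′, letters a–x): lon ⌊0.9740/0.0833333⌋ = 11 → l; lat ⌊0.2843/0.0416667⌋ = 6 → g.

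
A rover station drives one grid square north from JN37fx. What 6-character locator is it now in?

JN38fa

Latitude subsquare x = 23; +1 → 24, wraps to 0 = a, carry into square.
Latitude square 7; +1 → 8.
The longitude characters are unchanged.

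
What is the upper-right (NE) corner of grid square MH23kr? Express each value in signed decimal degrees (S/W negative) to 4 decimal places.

-16.2500, 64.9167

Field M=12, H=7: +12·20° lon, +7·10° lat → SW at lon 60°, lat -20°.
Square 2, 3: +2·2° lon, +3·1° lat → SW at lon 64°, lat -17°.
Subsquare k=10, r=17: +10·0.0833333° lon, +17·0.0416667° lat → SW at lon 64.8333°, lat -16.2917°.
Cell spans 0.0833333° lon × 0.0416667° lat. NE corner is SW corner plus one full cell.
latitude -16.2500, longitude 64.9167.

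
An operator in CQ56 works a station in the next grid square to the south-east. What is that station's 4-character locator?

CQ65

Longitude square 5; +1 → 6.
Latitude square 6; −1 → 5.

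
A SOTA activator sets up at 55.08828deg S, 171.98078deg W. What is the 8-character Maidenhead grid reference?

Shift to the Maidenhead origin (180°W, 90°S): lon 8.01922, lat 34.91172.
Field: lon ⌊8.01922/20⌋ = 0 → A; lat ⌊34.91172/10⌋ = 3 → D.
Square: lon ⌊8.01922/2⌋ = 4; lat ⌊4.91172/1⌋ = 4.
Subsquare: lon ⌊0.01922/0.0833333⌋ = 0 → a; lat ⌊0.91172/0.0416667⌋ = 21 → v.
Extended square: lon ⌊0.01922/0.00833333⌋ = 2; lat ⌊0.03672/0.00416667⌋ = 8.

AD44av28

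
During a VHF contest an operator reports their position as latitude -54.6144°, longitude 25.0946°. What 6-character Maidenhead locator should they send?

KD25nj

Add 180° to longitude and 90° to latitude: 205.0946, 35.3856.
Field (20°×10°, letters A–R): lon ⌊205.0946/20⌋ = 10 → K; lat ⌊35.3856/10⌋ = 3 → D.
Square (2°×1°, digits 0–9): lon ⌊5.0946/2⌋ = 2; lat ⌊5.3856/1⌋ = 5.
Subsquare (5′×2.5′, letters a–x): lon ⌊1.0946/0.0833333⌋ = 13 → n; lat ⌊0.3856/0.0416667⌋ = 9 → j.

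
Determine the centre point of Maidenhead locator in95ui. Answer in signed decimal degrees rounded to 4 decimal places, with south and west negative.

Field I=8, N=13: +8·20° lon, +13·10° lat → SW at lon -20°, lat 40°.
Square 9, 5: +9·2° lon, +5·1° lat → SW at lon -2°, lat 45°.
Subsquare u=20, i=8: +20·0.0833333° lon, +8·0.0416667° lat → SW at lon -0.333333°, lat 45.3333°.
Cell spans 0.0833333° lon × 0.0416667° lat. Centre is SW corner plus half of each.
latitude 45.3542, longitude -0.2917.

45.3542, -0.2917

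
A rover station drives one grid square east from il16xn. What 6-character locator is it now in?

IL26an

Longitude subsquare x = 23; +1 → 24, wraps to 0 = a, carry into square.
Longitude square 1; +1 → 2.
The latitude characters are unchanged.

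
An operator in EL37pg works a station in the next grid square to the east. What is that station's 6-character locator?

EL37qg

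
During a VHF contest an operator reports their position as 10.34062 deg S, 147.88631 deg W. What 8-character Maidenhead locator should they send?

Shift to the Maidenhead origin (180°W, 90°S): lon 32.11369, lat 79.65938.
Field: lon ⌊32.11369/20⌋ = 1 → B; lat ⌊79.65938/10⌋ = 7 → H.
Square: lon ⌊12.11369/2⌋ = 6; lat ⌊9.65938/1⌋ = 9.
Subsquare: lon ⌊0.11369/0.0833333⌋ = 1 → b; lat ⌊0.65938/0.0416667⌋ = 15 → p.
Extended square: lon ⌊0.03036/0.00833333⌋ = 3; lat ⌊0.03438/0.00416667⌋ = 8.

BH69bp38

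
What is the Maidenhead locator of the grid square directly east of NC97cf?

Longitude subsquare c = 2; +1 → 3 = d.
The latitude characters are unchanged.

NC97df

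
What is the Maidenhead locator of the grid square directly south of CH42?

Latitude square 2; −1 → 1.
The longitude characters are unchanged.

CH41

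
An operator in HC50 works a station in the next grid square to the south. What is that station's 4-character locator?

Latitude square 0; −1 → -1, wraps to 9, carry into field.
Latitude field C = 2; −1 → 1 = B.
The longitude characters are unchanged.

HB59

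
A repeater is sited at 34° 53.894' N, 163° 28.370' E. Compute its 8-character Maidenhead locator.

RM14rv65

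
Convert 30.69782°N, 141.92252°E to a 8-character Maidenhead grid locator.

QM00xq07

Shift to the Maidenhead origin (180°W, 90°S): lon 321.92252, lat 120.69782.
Field: lon ⌊321.92252/20⌋ = 16 → Q; lat ⌊120.69782/10⌋ = 12 → M.
Square: lon ⌊1.92252/2⌋ = 0; lat ⌊0.69782/1⌋ = 0.
Subsquare: lon ⌊1.92252/0.0833333⌋ = 23 → x; lat ⌊0.69782/0.0416667⌋ = 16 → q.
Extended square: lon ⌊0.00585/0.00833333⌋ = 0; lat ⌊0.03115/0.00416667⌋ = 7.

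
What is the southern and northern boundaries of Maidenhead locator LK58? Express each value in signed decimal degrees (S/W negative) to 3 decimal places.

Field L=11, K=10: +11·20° lon, +10·10° lat → SW at lon 40°, lat 10°.
Square 5, 8: +5·2° lon, +8·1° lat → SW at lon 50°, lat 18°.
Cell spans 2° lon × 1° lat.
south 18.000, north 19.000.

18.000, 19.000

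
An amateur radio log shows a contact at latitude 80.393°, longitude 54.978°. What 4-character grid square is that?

LR70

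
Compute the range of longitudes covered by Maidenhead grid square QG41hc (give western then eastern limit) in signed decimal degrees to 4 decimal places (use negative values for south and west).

148.5833, 148.6667

Field Q=16, G=6: +16·20° lon, +6·10° lat → SW at lon 140°, lat -30°.
Square 4, 1: +4·2° lon, +1·1° lat → SW at lon 148°, lat -29°.
Subsquare h=7, c=2: +7·0.0833333° lon, +2·0.0416667° lat → SW at lon 148.583°, lat -28.9167°.
Cell spans 0.0833333° lon × 0.0416667° lat.
west 148.5833, east 148.6667.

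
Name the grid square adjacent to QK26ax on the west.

QK16xx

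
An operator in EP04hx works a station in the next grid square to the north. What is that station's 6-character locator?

Latitude subsquare x = 23; +1 → 24, wraps to 0 = a, carry into square.
Latitude square 4; +1 → 5.
The longitude characters are unchanged.

EP05ha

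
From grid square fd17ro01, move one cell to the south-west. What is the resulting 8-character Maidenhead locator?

Longitude extended square 0; −1 → -1, wraps to 9, carry into subsquare.
Longitude subsquare r = 17; −1 → 16 = q.
Latitude extended square 1; −1 → 0.

FD17qo90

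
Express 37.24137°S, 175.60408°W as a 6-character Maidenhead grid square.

Add 180° to longitude and 90° to latitude: 4.3959, 52.7586.
Field: lon ⌊4.3959/20⌋ = 0 → A; lat ⌊52.7586/10⌋ = 5 → F.
Square: lon ⌊4.3959/2⌋ = 2; lat ⌊2.7586/1⌋ = 2.
Subsquare: lon ⌊0.3959/0.0833333⌋ = 4 → e; lat ⌊0.7586/0.0416667⌋ = 18 → s.

AF22es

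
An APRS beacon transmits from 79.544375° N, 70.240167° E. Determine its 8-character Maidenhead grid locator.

Offset from 180°W / 90°S: lon 250.24017°, lat 169.54438°.
Field: 250.24017/20 → 12 → M, 169.54438/10 → 16 → Q; chars MQ.
Square: 10.24017/2 → 5, 9.54438/1 → 9; chars 59.
Subsquare: 0.24017/0.0833333 → 2 → c, 0.54438/0.0416667 → 13 → n; chars cn.
Extended square: 0.07350/0.00833333 → 8, 0.00271/0.00416667 → 0; chars 80.

MQ59cn80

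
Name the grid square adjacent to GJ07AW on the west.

Longitude subsquare a = 0; −1 → -1, wraps to 23 = x, carry into square.
Longitude square 0; −1 → -1, wraps to 9, carry into field.
Longitude field G = 6; −1 → 5 = F.
The latitude characters are unchanged.

FJ97xw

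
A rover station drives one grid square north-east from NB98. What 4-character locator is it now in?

Longitude square 9; +1 → 10, wraps to 0, carry into field.
Longitude field N = 13; +1 → 14 = O.
Latitude square 8; +1 → 9.

OB09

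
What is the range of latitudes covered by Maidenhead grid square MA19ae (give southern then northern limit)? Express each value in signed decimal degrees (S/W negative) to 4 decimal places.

Field M=12, A=0: +12·20° lon, +0·10° lat → SW at lon 60°, lat -90°.
Square 1, 9: +1·2° lon, +9·1° lat → SW at lon 62°, lat -81°.
Subsquare a=0, e=4: +0·0.0833333° lon, +4·0.0416667° lat → SW at lon 62°, lat -80.8333°.
Cell spans 0.0833333° lon × 0.0416667° lat.
south -80.8333, north -80.7917.

-80.8333, -80.7917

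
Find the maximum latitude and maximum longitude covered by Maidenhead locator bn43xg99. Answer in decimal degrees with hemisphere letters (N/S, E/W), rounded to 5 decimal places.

Field B=1, N=13: +1·20° lon, +13·10° lat → SW at lon -160°, lat 40°.
Square 4, 3: +4·2° lon, +3·1° lat → SW at lon -152°, lat 43°.
Subsquare x=23, g=6: +23·0.0833333° lon, +6·0.0416667° lat → SW at lon -150.083°, lat 43.25°.
Extended square 9, 9: +9·0.00833333° lon, +9·0.00416667° lat → SW at lon -150.008°, lat 43.2875°.
Cell spans 0.00833333° lon × 0.00416667° lat. NE corner is SW corner plus one full cell.
latitude 43.29167° N, longitude 150.00000° W.

43.29167° N, 150.00000° W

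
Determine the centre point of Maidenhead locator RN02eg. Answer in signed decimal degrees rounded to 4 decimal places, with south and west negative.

Field R=17, N=13: +17·20° lon, +13·10° lat → SW at lon 160°, lat 40°.
Square 0, 2: +0·2° lon, +2·1° lat → SW at lon 160°, lat 42°.
Subsquare e=4, g=6: +4·0.0833333° lon, +6·0.0416667° lat → SW at lon 160.333°, lat 42.25°.
Cell spans 0.0833333° lon × 0.0416667° lat. Centre is SW corner plus half of each.
latitude 42.2708, longitude 160.3750.

42.2708, 160.3750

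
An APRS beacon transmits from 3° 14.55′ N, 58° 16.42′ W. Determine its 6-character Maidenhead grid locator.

GJ03uf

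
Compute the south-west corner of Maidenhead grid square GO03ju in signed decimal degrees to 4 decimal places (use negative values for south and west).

53.8333, -59.2500

Field G=6, O=14: +6·20° lon, +14·10° lat → SW at lon -60°, lat 50°.
Square 0, 3: +0·2° lon, +3·1° lat → SW at lon -60°, lat 53°.
Subsquare j=9, u=20: +9·0.0833333° lon, +20·0.0416667° lat → SW at lon -59.25°, lat 53.8333°.
latitude 53.8333, longitude -59.2500.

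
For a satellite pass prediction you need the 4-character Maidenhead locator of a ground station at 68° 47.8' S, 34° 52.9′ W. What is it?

HC21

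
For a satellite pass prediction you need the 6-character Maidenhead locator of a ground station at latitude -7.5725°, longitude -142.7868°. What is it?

BI82ok

Offset from 180°W / 90°S: lon 37.2132°, lat 82.4275°.
Field: 37.2132/20 → 1 → B, 82.4275/10 → 8 → I; chars BI.
Square: 17.2132/2 → 8, 2.4275/1 → 2; chars 82.
Subsquare: 1.2132/0.0833333 → 14 → o, 0.4275/0.0416667 → 10 → k; chars ok.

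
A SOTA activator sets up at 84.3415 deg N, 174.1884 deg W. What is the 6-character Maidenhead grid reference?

AR24vi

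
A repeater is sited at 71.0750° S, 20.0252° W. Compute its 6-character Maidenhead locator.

HB98xw

Add 180° to longitude and 90° to latitude: 159.9748, 18.9250.
Field: lon ⌊159.9748/20⌋ = 7 → H; lat ⌊18.9250/10⌋ = 1 → B.
Square: lon ⌊19.9748/2⌋ = 9; lat ⌊8.9250/1⌋ = 8.
Subsquare: lon ⌊1.9748/0.0833333⌋ = 23 → x; lat ⌊0.9250/0.0416667⌋ = 22 → w.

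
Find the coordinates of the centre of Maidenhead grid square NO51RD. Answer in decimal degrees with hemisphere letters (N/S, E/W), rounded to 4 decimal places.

Field N=13, O=14: +13·20° lon, +14·10° lat → SW at lon 80°, lat 50°.
Square 5, 1: +5·2° lon, +1·1° lat → SW at lon 90°, lat 51°.
Subsquare r=17, d=3: +17·0.0833333° lon, +3·0.0416667° lat → SW at lon 91.4167°, lat 51.125°.
Cell spans 0.0833333° lon × 0.0416667° lat. Centre is SW corner plus half of each.
latitude 51.1458° N, longitude 91.4583° E.

51.1458° N, 91.4583° E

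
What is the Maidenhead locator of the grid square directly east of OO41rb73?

OO41rb83

Longitude extended square 7; +1 → 8.
The latitude characters are unchanged.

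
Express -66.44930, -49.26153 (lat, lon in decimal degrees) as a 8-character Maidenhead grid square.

GC53in82

Offset from 180°W / 90°S: lon 130.73847°, lat 23.55070°.
Field (20°×10°, letters A–R): lon ⌊130.73847/20⌋ = 6 → G; lat ⌊23.55070/10⌋ = 2 → C.
Square (2°×1°, digits 0–9): lon ⌊10.73847/2⌋ = 5; lat ⌊3.55070/1⌋ = 3.
Subsquare (5′×2.5′, letters a–x): lon ⌊0.73847/0.0833333⌋ = 8 → i; lat ⌊0.55070/0.0416667⌋ = 13 → n.
Extended square (30″×15″, digits 0–9): lon ⌊0.07180/0.00833333⌋ = 8; lat ⌊0.00903/0.00416667⌋ = 2.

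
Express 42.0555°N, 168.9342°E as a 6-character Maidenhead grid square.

RN42lb

Offset from 180°W / 90°S: lon 348.9342°, lat 132.0555°.
Field: 348.9342/20 → 17 → R, 132.0555/10 → 13 → N; chars RN.
Square: 8.9342/2 → 4, 2.0555/1 → 2; chars 42.
Subsquare: 0.9342/0.0833333 → 11 → l, 0.0555/0.0416667 → 1 → b; chars lb.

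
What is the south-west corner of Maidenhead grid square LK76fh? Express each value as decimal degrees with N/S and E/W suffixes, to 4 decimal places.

16.2917° N, 54.4167° E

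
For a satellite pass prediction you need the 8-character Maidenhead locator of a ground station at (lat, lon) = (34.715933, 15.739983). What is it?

JM74ur81

Offset from 180°W / 90°S: lon 195.73998°, lat 124.71593°.
Field: 195.73998/20 → 9 → J, 124.71593/10 → 12 → M; chars JM.
Square: 15.73998/2 → 7, 4.71593/1 → 4; chars 74.
Subsquare: 1.73998/0.0833333 → 20 → u, 0.71593/0.0416667 → 17 → r; chars ur.
Extended square: 0.07332/0.00833333 → 8, 0.00760/0.00416667 → 1; chars 81.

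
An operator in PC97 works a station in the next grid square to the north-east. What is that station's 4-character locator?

QC08

Longitude square 9; +1 → 10, wraps to 0, carry into field.
Longitude field P = 15; +1 → 16 = Q.
Latitude square 7; +1 → 8.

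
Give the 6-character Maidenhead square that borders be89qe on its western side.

Longitude subsquare q = 16; −1 → 15 = p.
The latitude characters are unchanged.

BE89pe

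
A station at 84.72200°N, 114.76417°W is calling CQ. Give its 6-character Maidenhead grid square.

DR24or

Offset from 180°W / 90°S: lon 65.2358°, lat 174.7220°.
Field: lon ⌊65.2358/20⌋ = 3 → D; lat ⌊174.7220/10⌋ = 17 → R.
Square: lon ⌊5.2358/2⌋ = 2; lat ⌊4.7220/1⌋ = 4.
Subsquare: lon ⌊1.2358/0.0833333⌋ = 14 → o; lat ⌊0.7220/0.0416667⌋ = 17 → r.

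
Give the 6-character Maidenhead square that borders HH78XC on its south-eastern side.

HH88ab

Longitude subsquare x = 23; +1 → 24, wraps to 0 = a, carry into square.
Longitude square 7; +1 → 8.
Latitude subsquare c = 2; −1 → 1 = b.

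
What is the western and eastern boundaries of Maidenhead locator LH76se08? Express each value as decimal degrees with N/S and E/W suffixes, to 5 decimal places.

55.50000° E, 55.50833° E

Field L=11, H=7: +11·20° lon, +7·10° lat → SW at lon 40°, lat -20°.
Square 7, 6: +7·2° lon, +6·1° lat → SW at lon 54°, lat -14°.
Subsquare s=18, e=4: +18·0.0833333° lon, +4·0.0416667° lat → SW at lon 55.5°, lat -13.8333°.
Extended square 0, 8: +0·0.00833333° lon, +8·0.00416667° lat → SW at lon 55.5°, lat -13.8°.
Cell spans 0.00833333° lon × 0.00416667° lat.
west 55.50000° E, east 55.50833° E.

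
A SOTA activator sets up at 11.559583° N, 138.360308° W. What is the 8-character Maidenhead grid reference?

CK01tn64

Add 180° to longitude and 90° to latitude: 41.63969, 101.55958.
Field: lon ⌊41.63969/20⌋ = 2 → C; lat ⌊101.55958/10⌋ = 10 → K.
Square: lon ⌊1.63969/2⌋ = 0; lat ⌊1.55958/1⌋ = 1.
Subsquare: lon ⌊1.63969/0.0833333⌋ = 19 → t; lat ⌊0.55958/0.0416667⌋ = 13 → n.
Extended square: lon ⌊0.05636/0.00833333⌋ = 6; lat ⌊0.01792/0.00416667⌋ = 4.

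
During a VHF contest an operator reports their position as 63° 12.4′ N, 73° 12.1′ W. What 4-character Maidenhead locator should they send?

FP33

Shift to the Maidenhead origin (180°W, 90°S): lon 106.80, lat 153.21.
Field: 106.80/20 → 5 → F, 153.21/10 → 15 → P; chars FP.
Square: 6.80/2 → 3, 3.21/1 → 3; chars 33.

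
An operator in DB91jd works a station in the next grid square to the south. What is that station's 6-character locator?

Latitude subsquare d = 3; −1 → 2 = c.
The longitude characters are unchanged.

DB91jc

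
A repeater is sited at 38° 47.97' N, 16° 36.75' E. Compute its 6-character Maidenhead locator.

Add 180° to longitude and 90° to latitude: 196.6125, 128.7995.
Field (20°×10°, letters A–R): lon ⌊196.6125/20⌋ = 9 → J; lat ⌊128.7995/10⌋ = 12 → M.
Square (2°×1°, digits 0–9): lon ⌊16.6125/2⌋ = 8; lat ⌊8.7995/1⌋ = 8.
Subsquare (5′×2.5′, letters a–x): lon ⌊0.6125/0.0833333⌋ = 7 → h; lat ⌊0.7995/0.0416667⌋ = 19 → t.

JM88ht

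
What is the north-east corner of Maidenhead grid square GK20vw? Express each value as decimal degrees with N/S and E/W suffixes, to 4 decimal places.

Field G=6, K=10: +6·20° lon, +10·10° lat → SW at lon -60°, lat 10°.
Square 2, 0: +2·2° lon, +0·1° lat → SW at lon -56°, lat 10°.
Subsquare v=21, w=22: +21·0.0833333° lon, +22·0.0416667° lat → SW at lon -54.25°, lat 10.9167°.
Cell spans 0.0833333° lon × 0.0416667° lat. NE corner is SW corner plus one full cell.
latitude 10.9583° N, longitude 54.1667° W.

10.9583° N, 54.1667° W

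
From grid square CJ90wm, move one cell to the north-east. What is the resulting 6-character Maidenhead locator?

CJ90xn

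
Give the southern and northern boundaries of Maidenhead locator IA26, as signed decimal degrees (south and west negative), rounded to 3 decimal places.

-84.000, -83.000

Field I=8, A=0: +8·20° lon, +0·10° lat → SW at lon -20°, lat -90°.
Square 2, 6: +2·2° lon, +6·1° lat → SW at lon -16°, lat -84°.
Cell spans 2° lon × 1° lat.
south -84.000, north -83.000.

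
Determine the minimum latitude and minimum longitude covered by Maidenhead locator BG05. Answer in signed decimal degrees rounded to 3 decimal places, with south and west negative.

-25.000, -160.000

Field B=1, G=6: +1·20° lon, +6·10° lat → SW at lon -160°, lat -30°.
Square 0, 5: +0·2° lon, +5·1° lat → SW at lon -160°, lat -25°.
latitude -25.000, longitude -160.000.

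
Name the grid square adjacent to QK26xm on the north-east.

Longitude subsquare x = 23; +1 → 24, wraps to 0 = a, carry into square.
Longitude square 2; +1 → 3.
Latitude subsquare m = 12; +1 → 13 = n.

QK36an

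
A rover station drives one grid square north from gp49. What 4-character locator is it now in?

GQ40

Latitude square 9; +1 → 10, wraps to 0, carry into field.
Latitude field P = 15; +1 → 16 = Q.
The longitude characters are unchanged.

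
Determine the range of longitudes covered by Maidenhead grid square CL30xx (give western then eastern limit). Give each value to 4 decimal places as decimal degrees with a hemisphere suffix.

132.0833° W, 132.0000° W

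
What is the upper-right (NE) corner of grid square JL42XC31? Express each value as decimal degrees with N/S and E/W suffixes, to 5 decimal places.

22.09167° N, 9.95000° E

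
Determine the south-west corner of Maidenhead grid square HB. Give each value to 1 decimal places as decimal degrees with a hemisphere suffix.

80.0° S, 40.0° W

Field H=7, B=1: +7·20° lon, +1·10° lat → SW at lon -40°, lat -80°.
latitude 80.0° S, longitude 40.0° W.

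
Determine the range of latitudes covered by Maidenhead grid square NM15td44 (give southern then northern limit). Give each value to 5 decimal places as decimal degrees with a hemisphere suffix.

35.14167° N, 35.14583° N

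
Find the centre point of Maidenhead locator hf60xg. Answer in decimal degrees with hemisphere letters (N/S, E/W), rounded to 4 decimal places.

39.7292° S, 26.0417° W

Field H=7, F=5: +7·20° lon, +5·10° lat → SW at lon -40°, lat -40°.
Square 6, 0: +6·2° lon, +0·1° lat → SW at lon -28°, lat -40°.
Subsquare x=23, g=6: +23·0.0833333° lon, +6·0.0416667° lat → SW at lon -26.0833°, lat -39.75°.
Cell spans 0.0833333° lon × 0.0416667° lat. Centre is SW corner plus half of each.
latitude 39.7292° S, longitude 26.0417° W.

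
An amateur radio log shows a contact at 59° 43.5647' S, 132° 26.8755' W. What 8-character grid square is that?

CD30sg65

Add 180° to longitude and 90° to latitude: 47.55208, 30.27392.
Field: lon ⌊47.55208/20⌋ = 2 → C; lat ⌊30.27392/10⌋ = 3 → D.
Square: lon ⌊7.55208/2⌋ = 3; lat ⌊0.27392/1⌋ = 0.
Subsquare: lon ⌊1.55208/0.0833333⌋ = 18 → s; lat ⌊0.27392/0.0416667⌋ = 6 → g.
Extended square: lon ⌊0.05208/0.00833333⌋ = 6; lat ⌊0.02392/0.00416667⌋ = 5.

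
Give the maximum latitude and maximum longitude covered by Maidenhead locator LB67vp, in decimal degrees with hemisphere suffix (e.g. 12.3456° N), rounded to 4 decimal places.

72.3333° S, 53.8333° E

Field L=11, B=1: +11·20° lon, +1·10° lat → SW at lon 40°, lat -80°.
Square 6, 7: +6·2° lon, +7·1° lat → SW at lon 52°, lat -73°.
Subsquare v=21, p=15: +21·0.0833333° lon, +15·0.0416667° lat → SW at lon 53.75°, lat -72.375°.
Cell spans 0.0833333° lon × 0.0416667° lat. NE corner is SW corner plus one full cell.
latitude 72.3333° S, longitude 53.8333° E.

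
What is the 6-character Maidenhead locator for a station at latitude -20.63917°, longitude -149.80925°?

BG59ci

Shift to the Maidenhead origin (180°W, 90°S): lon 30.1908, lat 69.3608.
Field: 30.1908/20 → 1 → B, 69.3608/10 → 6 → G; chars BG.
Square: 10.1908/2 → 5, 9.3608/1 → 9; chars 59.
Subsquare: 0.1908/0.0833333 → 2 → c, 0.3608/0.0416667 → 8 → i; chars ci.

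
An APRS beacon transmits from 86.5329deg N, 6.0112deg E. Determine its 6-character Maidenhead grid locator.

JR36am

Add 180° to longitude and 90° to latitude: 186.0112, 176.5329.
Field (20°×10°, letters A–R): lon ⌊186.0112/20⌋ = 9 → J; lat ⌊176.5329/10⌋ = 17 → R.
Square (2°×1°, digits 0–9): lon ⌊6.0112/2⌋ = 3; lat ⌊6.5329/1⌋ = 6.
Subsquare (5′×2.5′, letters a–x): lon ⌊0.0112/0.0833333⌋ = 0 → a; lat ⌊0.5329/0.0416667⌋ = 12 → m.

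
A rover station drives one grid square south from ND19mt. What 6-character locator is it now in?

Latitude subsquare t = 19; −1 → 18 = s.
The longitude characters are unchanged.

ND19ms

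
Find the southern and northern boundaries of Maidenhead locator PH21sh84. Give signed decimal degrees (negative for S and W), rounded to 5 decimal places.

Field P=15, H=7: +15·20° lon, +7·10° lat → SW at lon 120°, lat -20°.
Square 2, 1: +2·2° lon, +1·1° lat → SW at lon 124°, lat -19°.
Subsquare s=18, h=7: +18·0.0833333° lon, +7·0.0416667° lat → SW at lon 125.5°, lat -18.7083°.
Extended square 8, 4: +8·0.00833333° lon, +4·0.00416667° lat → SW at lon 125.567°, lat -18.6917°.
Cell spans 0.00833333° lon × 0.00416667° lat.
south -18.69167, north -18.68750.

-18.69167, -18.68750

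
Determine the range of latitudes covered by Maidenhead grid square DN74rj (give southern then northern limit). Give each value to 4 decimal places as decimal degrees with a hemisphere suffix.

44.3750° N, 44.4167° N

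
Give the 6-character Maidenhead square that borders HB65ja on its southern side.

HB64jx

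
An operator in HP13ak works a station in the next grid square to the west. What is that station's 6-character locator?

Longitude subsquare a = 0; −1 → -1, wraps to 23 = x, carry into square.
Longitude square 1; −1 → 0.
The latitude characters are unchanged.

HP03xk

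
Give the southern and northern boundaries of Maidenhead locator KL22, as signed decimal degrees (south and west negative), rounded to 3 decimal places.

22.000, 23.000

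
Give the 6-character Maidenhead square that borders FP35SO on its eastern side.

FP35to

Longitude subsquare s = 18; +1 → 19 = t.
The latitude characters are unchanged.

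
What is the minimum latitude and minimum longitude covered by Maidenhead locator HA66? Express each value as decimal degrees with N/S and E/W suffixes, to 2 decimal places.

84.00° S, 28.00° W

Field H=7, A=0: +7·20° lon, +0·10° lat → SW at lon -40°, lat -90°.
Square 6, 6: +6·2° lon, +6·1° lat → SW at lon -28°, lat -84°.
latitude 84.00° S, longitude 28.00° W.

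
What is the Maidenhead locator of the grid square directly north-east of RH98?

Longitude square 9; +1 → 10, wraps to 0, carry into field.
Longitude field R = 17; +1 → 18, wraps to 0 = A, wrapping around the antimeridian.
Latitude square 8; +1 → 9.

AH09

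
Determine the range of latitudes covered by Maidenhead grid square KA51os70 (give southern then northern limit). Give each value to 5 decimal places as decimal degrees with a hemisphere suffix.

88.25000° S, 88.24583° S

Field K=10, A=0: +10·20° lon, +0·10° lat → SW at lon 20°, lat -90°.
Square 5, 1: +5·2° lon, +1·1° lat → SW at lon 30°, lat -89°.
Subsquare o=14, s=18: +14·0.0833333° lon, +18·0.0416667° lat → SW at lon 31.1667°, lat -88.25°.
Extended square 7, 0: +7·0.00833333° lon, +0·0.00416667° lat → SW at lon 31.225°, lat -88.25°.
Cell spans 0.00833333° lon × 0.00416667° lat.
south 88.25000° S, north 88.24583° S.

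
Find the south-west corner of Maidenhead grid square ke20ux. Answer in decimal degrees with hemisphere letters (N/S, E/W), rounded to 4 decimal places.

49.0417° S, 25.6667° E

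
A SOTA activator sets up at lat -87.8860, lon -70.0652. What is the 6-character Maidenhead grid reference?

Shift to the Maidenhead origin (180°W, 90°S): lon 109.9348, lat 2.1140.
Field (20°×10°, letters A–R): lon ⌊109.9348/20⌋ = 5 → F; lat ⌊2.1140/10⌋ = 0 → A.
Square (2°×1°, digits 0–9): lon ⌊9.9348/2⌋ = 4; lat ⌊2.1140/1⌋ = 2.
Subsquare (5′×2.5′, letters a–x): lon ⌊1.9348/0.0833333⌋ = 23 → x; lat ⌊0.1140/0.0416667⌋ = 2 → c.

FA42xc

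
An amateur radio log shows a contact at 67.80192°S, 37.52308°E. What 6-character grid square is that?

Offset from 180°W / 90°S: lon 217.5231°, lat 22.1981°.
Field: 217.5231/20 → 10 → K, 22.1981/10 → 2 → C; chars KC.
Square: 17.5231/2 → 8, 2.1981/1 → 2; chars 82.
Subsquare: 1.5231/0.0833333 → 18 → s, 0.1981/0.0416667 → 4 → e; chars se.

KC82se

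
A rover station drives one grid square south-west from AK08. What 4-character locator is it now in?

RK97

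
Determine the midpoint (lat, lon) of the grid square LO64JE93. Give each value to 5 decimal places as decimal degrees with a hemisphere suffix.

54.18125° N, 52.82917° E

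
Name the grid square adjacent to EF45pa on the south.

EF44px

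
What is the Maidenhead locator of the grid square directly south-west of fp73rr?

FP73qq

Longitude subsquare r = 17; −1 → 16 = q.
Latitude subsquare r = 17; −1 → 16 = q.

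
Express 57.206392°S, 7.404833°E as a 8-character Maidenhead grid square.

JD32qt80

Add 180° to longitude and 90° to latitude: 187.40483, 32.79361.
Field: lon ⌊187.40483/20⌋ = 9 → J; lat ⌊32.79361/10⌋ = 3 → D.
Square: lon ⌊7.40483/2⌋ = 3; lat ⌊2.79361/1⌋ = 2.
Subsquare: lon ⌊1.40483/0.0833333⌋ = 16 → q; lat ⌊0.79361/0.0416667⌋ = 19 → t.
Extended square: lon ⌊0.07150/0.00833333⌋ = 8; lat ⌊0.00194/0.00416667⌋ = 0.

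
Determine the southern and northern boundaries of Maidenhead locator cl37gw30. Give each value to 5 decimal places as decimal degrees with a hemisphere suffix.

Field C=2, L=11: +2·20° lon, +11·10° lat → SW at lon -140°, lat 20°.
Square 3, 7: +3·2° lon, +7·1° lat → SW at lon -134°, lat 27°.
Subsquare g=6, w=22: +6·0.0833333° lon, +22·0.0416667° lat → SW at lon -133.5°, lat 27.9167°.
Extended square 3, 0: +3·0.00833333° lon, +0·0.00416667° lat → SW at lon -133.475°, lat 27.9167°.
Cell spans 0.00833333° lon × 0.00416667° lat.
south 27.91667° N, north 27.92083° N.

27.91667° N, 27.92083° N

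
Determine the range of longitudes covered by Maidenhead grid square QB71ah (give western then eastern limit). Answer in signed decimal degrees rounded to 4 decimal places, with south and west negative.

154.0000, 154.0833

Field Q=16, B=1: +16·20° lon, +1·10° lat → SW at lon 140°, lat -80°.
Square 7, 1: +7·2° lon, +1·1° lat → SW at lon 154°, lat -79°.
Subsquare a=0, h=7: +0·0.0833333° lon, +7·0.0416667° lat → SW at lon 154°, lat -78.7083°.
Cell spans 0.0833333° lon × 0.0416667° lat.
west 154.0000, east 154.0833.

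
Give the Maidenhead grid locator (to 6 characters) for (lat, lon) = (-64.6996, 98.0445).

NC95ah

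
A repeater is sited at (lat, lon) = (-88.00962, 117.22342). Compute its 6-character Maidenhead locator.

OA81ox

Shift to the Maidenhead origin (180°W, 90°S): lon 297.2234, lat 1.9904.
Field: 297.2234/20 → 14 → O, 1.9904/10 → 0 → A; chars OA.
Square: 17.2234/2 → 8, 1.9904/1 → 1; chars 81.
Subsquare: 1.2234/0.0833333 → 14 → o, 0.9904/0.0416667 → 23 → x; chars ox.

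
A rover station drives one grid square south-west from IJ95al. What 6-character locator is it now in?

Longitude subsquare a = 0; −1 → -1, wraps to 23 = x, carry into square.
Longitude square 9; −1 → 8.
Latitude subsquare l = 11; −1 → 10 = k.

IJ85xk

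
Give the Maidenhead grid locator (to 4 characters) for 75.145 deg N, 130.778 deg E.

PQ55

Shift to the Maidenhead origin (180°W, 90°S): lon 310.78, lat 165.14.
Field: 310.78/20 → 15 → P, 165.14/10 → 16 → Q; chars PQ.
Square: 10.78/2 → 5, 5.14/1 → 5; chars 55.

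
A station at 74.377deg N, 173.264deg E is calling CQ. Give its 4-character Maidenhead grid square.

RQ64

Offset from 180°W / 90°S: lon 353.26°, lat 164.38°.
Field (20°×10°, letters A–R): lon ⌊353.26/20⌋ = 17 → R; lat ⌊164.38/10⌋ = 16 → Q.
Square (2°×1°, digits 0–9): lon ⌊13.26/2⌋ = 6; lat ⌊4.38/1⌋ = 4.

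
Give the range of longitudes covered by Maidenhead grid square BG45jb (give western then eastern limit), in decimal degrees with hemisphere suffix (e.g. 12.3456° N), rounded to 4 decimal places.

Field B=1, G=6: +1·20° lon, +6·10° lat → SW at lon -160°, lat -30°.
Square 4, 5: +4·2° lon, +5·1° lat → SW at lon -152°, lat -25°.
Subsquare j=9, b=1: +9·0.0833333° lon, +1·0.0416667° lat → SW at lon -151.25°, lat -24.9583°.
Cell spans 0.0833333° lon × 0.0416667° lat.
west 151.2500° W, east 151.1667° W.

151.2500° W, 151.1667° W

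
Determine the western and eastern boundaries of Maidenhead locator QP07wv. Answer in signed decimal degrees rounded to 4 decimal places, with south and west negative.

Field Q=16, P=15: +16·20° lon, +15·10° lat → SW at lon 140°, lat 60°.
Square 0, 7: +0·2° lon, +7·1° lat → SW at lon 140°, lat 67°.
Subsquare w=22, v=21: +22·0.0833333° lon, +21·0.0416667° lat → SW at lon 141.833°, lat 67.875°.
Cell spans 0.0833333° lon × 0.0416667° lat.
west 141.8333, east 141.9167.

141.8333, 141.9167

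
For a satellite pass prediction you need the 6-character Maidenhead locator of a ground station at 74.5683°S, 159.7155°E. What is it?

QB95uk

Offset from 180°W / 90°S: lon 339.7155°, lat 15.4317°.
Field: 339.7155/20 → 16 → Q, 15.4317/10 → 1 → B; chars QB.
Square: 19.7155/2 → 9, 5.4317/1 → 5; chars 95.
Subsquare: 1.7155/0.0833333 → 20 → u, 0.4317/0.0416667 → 10 → k; chars uk.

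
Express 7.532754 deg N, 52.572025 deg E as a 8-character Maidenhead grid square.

Shift to the Maidenhead origin (180°W, 90°S): lon 232.57202, lat 97.53275.
Field: lon ⌊232.57202/20⌋ = 11 → L; lat ⌊97.53275/10⌋ = 9 → J.
Square: lon ⌊12.57202/2⌋ = 6; lat ⌊7.53275/1⌋ = 7.
Subsquare: lon ⌊0.57202/0.0833333⌋ = 6 → g; lat ⌊0.53275/0.0416667⌋ = 12 → m.
Extended square: lon ⌊0.07202/0.00833333⌋ = 8; lat ⌊0.03275/0.00416667⌋ = 7.

LJ67gm87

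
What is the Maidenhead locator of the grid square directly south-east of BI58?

Longitude square 5; +1 → 6.
Latitude square 8; −1 → 7.

BI67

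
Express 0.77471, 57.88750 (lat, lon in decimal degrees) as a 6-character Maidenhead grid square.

LJ80ws

Offset from 180°W / 90°S: lon 237.8875°, lat 90.7747°.
Field: 237.8875/20 → 11 → L, 90.7747/10 → 9 → J; chars LJ.
Square: 17.8875/2 → 8, 0.7747/1 → 0; chars 80.
Subsquare: 1.8875/0.0833333 → 22 → w, 0.7747/0.0416667 → 18 → s; chars ws.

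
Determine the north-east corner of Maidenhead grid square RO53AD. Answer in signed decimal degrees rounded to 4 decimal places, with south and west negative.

53.1667, 170.0833

Field R=17, O=14: +17·20° lon, +14·10° lat → SW at lon 160°, lat 50°.
Square 5, 3: +5·2° lon, +3·1° lat → SW at lon 170°, lat 53°.
Subsquare a=0, d=3: +0·0.0833333° lon, +3·0.0416667° lat → SW at lon 170°, lat 53.125°.
Cell spans 0.0833333° lon × 0.0416667° lat. NE corner is SW corner plus one full cell.
latitude 53.1667, longitude 170.0833.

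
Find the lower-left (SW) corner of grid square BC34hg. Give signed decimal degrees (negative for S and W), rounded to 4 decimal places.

Field B=1, C=2: +1·20° lon, +2·10° lat → SW at lon -160°, lat -70°.
Square 3, 4: +3·2° lon, +4·1° lat → SW at lon -154°, lat -66°.
Subsquare h=7, g=6: +7·0.0833333° lon, +6·0.0416667° lat → SW at lon -153.417°, lat -65.75°.
latitude -65.7500, longitude -153.4167.

-65.7500, -153.4167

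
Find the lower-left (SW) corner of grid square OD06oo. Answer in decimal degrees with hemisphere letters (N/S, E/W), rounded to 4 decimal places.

53.4167° S, 101.1667° E

Field O=14, D=3: +14·20° lon, +3·10° lat → SW at lon 100°, lat -60°.
Square 0, 6: +0·2° lon, +6·1° lat → SW at lon 100°, lat -54°.
Subsquare o=14, o=14: +14·0.0833333° lon, +14·0.0416667° lat → SW at lon 101.167°, lat -53.4167°.
latitude 53.4167° S, longitude 101.1667° E.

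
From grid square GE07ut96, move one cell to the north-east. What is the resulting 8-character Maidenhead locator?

GE07vt07

Longitude extended square 9; +1 → 10, wraps to 0, carry into subsquare.
Longitude subsquare u = 20; +1 → 21 = v.
Latitude extended square 6; +1 → 7.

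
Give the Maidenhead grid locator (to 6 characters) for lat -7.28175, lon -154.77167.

BI22or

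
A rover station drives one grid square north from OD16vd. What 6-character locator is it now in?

Latitude subsquare d = 3; +1 → 4 = e.
The longitude characters are unchanged.

OD16ve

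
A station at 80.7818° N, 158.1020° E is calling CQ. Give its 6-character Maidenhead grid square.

Shift to the Maidenhead origin (180°W, 90°S): lon 338.1020, lat 170.7818.
Field (20°×10°, letters A–R): lon ⌊338.1020/20⌋ = 16 → Q; lat ⌊170.7818/10⌋ = 17 → R.
Square (2°×1°, digits 0–9): lon ⌊18.1020/2⌋ = 9; lat ⌊0.7818/1⌋ = 0.
Subsquare (5′×2.5′, letters a–x): lon ⌊0.1020/0.0833333⌋ = 1 → b; lat ⌊0.7818/0.0416667⌋ = 18 → s.

QR90bs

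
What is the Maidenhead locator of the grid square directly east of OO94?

PO04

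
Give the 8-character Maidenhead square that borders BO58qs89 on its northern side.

BO58qt80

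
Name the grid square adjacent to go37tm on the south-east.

Longitude subsquare t = 19; +1 → 20 = u.
Latitude subsquare m = 12; −1 → 11 = l.

GO37ul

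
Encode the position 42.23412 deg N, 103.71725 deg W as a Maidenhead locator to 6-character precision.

Offset from 180°W / 90°S: lon 76.2827°, lat 132.2341°.
Field: 76.2827/20 → 3 → D, 132.2341/10 → 13 → N; chars DN.
Square: 16.2827/2 → 8, 2.2341/1 → 2; chars 82.
Subsquare: 0.2827/0.0833333 → 3 → d, 0.2341/0.0416667 → 5 → f; chars df.

DN82df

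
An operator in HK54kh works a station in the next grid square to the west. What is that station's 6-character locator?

Longitude subsquare k = 10; −1 → 9 = j.
The latitude characters are unchanged.

HK54jh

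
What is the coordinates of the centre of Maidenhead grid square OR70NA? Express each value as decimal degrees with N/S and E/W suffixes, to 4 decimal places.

Field O=14, R=17: +14·20° lon, +17·10° lat → SW at lon 100°, lat 80°.
Square 7, 0: +7·2° lon, +0·1° lat → SW at lon 114°, lat 80°.
Subsquare n=13, a=0: +13·0.0833333° lon, +0·0.0416667° lat → SW at lon 115.083°, lat 80°.
Cell spans 0.0833333° lon × 0.0416667° lat. Centre is SW corner plus half of each.
latitude 80.0208° N, longitude 115.1250° E.

80.0208° N, 115.1250° E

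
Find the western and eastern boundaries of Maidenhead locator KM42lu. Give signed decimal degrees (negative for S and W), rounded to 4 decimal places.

28.9167, 29.0000

Field K=10, M=12: +10·20° lon, +12·10° lat → SW at lon 20°, lat 30°.
Square 4, 2: +4·2° lon, +2·1° lat → SW at lon 28°, lat 32°.
Subsquare l=11, u=20: +11·0.0833333° lon, +20·0.0416667° lat → SW at lon 28.9167°, lat 32.8333°.
Cell spans 0.0833333° lon × 0.0416667° lat.
west 28.9167, east 29.0000.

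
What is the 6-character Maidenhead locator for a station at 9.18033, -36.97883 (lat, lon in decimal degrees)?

Add 180° to longitude and 90° to latitude: 143.0212, 99.1803.
Field: lon ⌊143.0212/20⌋ = 7 → H; lat ⌊99.1803/10⌋ = 9 → J.
Square: lon ⌊3.0212/2⌋ = 1; lat ⌊9.1803/1⌋ = 9.
Subsquare: lon ⌊1.0212/0.0833333⌋ = 12 → m; lat ⌊0.1803/0.0416667⌋ = 4 → e.

HJ19me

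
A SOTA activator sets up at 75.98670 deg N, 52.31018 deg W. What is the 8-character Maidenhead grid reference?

GQ35ux26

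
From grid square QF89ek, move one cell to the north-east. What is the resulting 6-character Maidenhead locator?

QF89fl

Longitude subsquare e = 4; +1 → 5 = f.
Latitude subsquare k = 10; +1 → 11 = l.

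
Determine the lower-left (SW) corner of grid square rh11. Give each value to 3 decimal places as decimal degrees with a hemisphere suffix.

19.000° S, 162.000° E

Field R=17, H=7: +17·20° lon, +7·10° lat → SW at lon 160°, lat -20°.
Square 1, 1: +1·2° lon, +1·1° lat → SW at lon 162°, lat -19°.
latitude 19.000° S, longitude 162.000° E.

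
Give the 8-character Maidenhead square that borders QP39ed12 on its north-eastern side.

QP39ed23

Longitude extended square 1; +1 → 2.
Latitude extended square 2; +1 → 3.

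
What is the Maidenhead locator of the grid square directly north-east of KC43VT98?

Longitude extended square 9; +1 → 10, wraps to 0, carry into subsquare.
Longitude subsquare v = 21; +1 → 22 = w.
Latitude extended square 8; +1 → 9.

KC43wt09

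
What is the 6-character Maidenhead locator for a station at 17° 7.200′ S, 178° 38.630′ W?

AH02qv

Offset from 180°W / 90°S: lon 1.3562°, lat 72.8800°.
Field: lon ⌊1.3562/20⌋ = 0 → A; lat ⌊72.8800/10⌋ = 7 → H.
Square: lon ⌊1.3562/2⌋ = 0; lat ⌊2.8800/1⌋ = 2.
Subsquare: lon ⌊1.3562/0.0833333⌋ = 16 → q; lat ⌊0.8800/0.0416667⌋ = 21 → v.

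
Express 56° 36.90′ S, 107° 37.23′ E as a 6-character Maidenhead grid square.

OD33tj

Shift to the Maidenhead origin (180°W, 90°S): lon 287.6205, lat 33.3850.
Field (20°×10°, letters A–R): 287.6205/20 → 14 → O, 33.3850/10 → 3 → D; chars OD.
Square (2°×1°, digits 0–9): 7.6205/2 → 3, 3.3850/1 → 3; chars 33.
Subsquare (5′×2.5′, letters a–x): 1.6205/0.0833333 → 19 → t, 0.3850/0.0416667 → 9 → j; chars tj.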